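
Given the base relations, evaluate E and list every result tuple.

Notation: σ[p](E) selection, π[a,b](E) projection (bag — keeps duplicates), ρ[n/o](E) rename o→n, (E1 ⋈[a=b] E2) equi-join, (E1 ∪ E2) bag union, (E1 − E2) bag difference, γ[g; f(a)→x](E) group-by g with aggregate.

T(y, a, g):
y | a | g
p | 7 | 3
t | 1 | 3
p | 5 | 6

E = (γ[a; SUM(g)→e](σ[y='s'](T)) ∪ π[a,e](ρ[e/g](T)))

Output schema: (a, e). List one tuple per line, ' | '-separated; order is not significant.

Row counts bottom-up:
  T → 3
  σ[y='s'](T) → 0
  γ[a; SUM(g)→e](σ[y='s'](T)) → 0
  T → 3
  ρ[e/g](T) → 3
  π[a,e](ρ[e/g](T)) → 3
  (γ[a; SUM(g)→e](σ[y='s'](T)) ∪ π[a,e](ρ[e/g](T))) → 3

== RESULT ==
a | e
1 | 3
5 | 6
7 | 3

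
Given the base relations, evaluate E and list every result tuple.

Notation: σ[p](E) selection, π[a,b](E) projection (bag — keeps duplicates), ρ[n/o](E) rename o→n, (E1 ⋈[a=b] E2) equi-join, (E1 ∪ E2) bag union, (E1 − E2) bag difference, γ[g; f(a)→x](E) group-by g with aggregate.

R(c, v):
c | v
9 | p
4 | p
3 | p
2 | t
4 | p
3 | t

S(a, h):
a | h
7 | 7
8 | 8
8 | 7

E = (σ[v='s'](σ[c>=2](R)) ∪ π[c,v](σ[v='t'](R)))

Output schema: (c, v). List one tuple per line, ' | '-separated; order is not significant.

Subexpression sizes:
  R → 6
  σ[c>=2](R) → 6
  σ[v='s'](σ[c>=2](R)) → 0
  R → 6
  σ[v='t'](R) → 2
  π[c,v](σ[v='t'](R)) → 2
  (σ[v='s'](σ[c>=2](R)) ∪ π[c,v](σ[v='t'](R))) → 2

== RESULT ==
c | v
2 | t
3 | t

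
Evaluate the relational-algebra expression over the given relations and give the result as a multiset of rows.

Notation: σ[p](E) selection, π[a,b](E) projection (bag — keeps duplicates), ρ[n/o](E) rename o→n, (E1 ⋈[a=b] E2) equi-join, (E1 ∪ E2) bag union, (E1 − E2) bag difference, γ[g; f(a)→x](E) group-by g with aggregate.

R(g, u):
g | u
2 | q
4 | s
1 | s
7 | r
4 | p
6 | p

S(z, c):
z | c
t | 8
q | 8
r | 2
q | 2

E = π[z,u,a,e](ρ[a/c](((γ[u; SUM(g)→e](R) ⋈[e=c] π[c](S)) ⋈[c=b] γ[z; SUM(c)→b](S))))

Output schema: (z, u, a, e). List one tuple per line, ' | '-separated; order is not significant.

Row counts bottom-up:
  R → 6
  γ[u; SUM(g)→e](R) → 4
  S → 4
  π[c](S) → 4
  (γ[u; SUM(g)→e](R) ⋈[e=c] π[c](S)) → 2
  S → 4
  γ[z; SUM(c)→b](S) → 3
  ((γ[u; SUM(g)→e](R) ⋈[e=c] π[c](S)) ⋈[c=b] γ[z; SUM(c)→b](S)) → 2
  ρ[a/c](((γ[u; SUM(g)→e](R) ⋈[e=c] π[c](S)) ⋈[c=b] γ[z; SUM(c)→b](S))) → 2
  π[z,u,a,e](ρ[a/c](((γ[u; SUM(g)→e](R) ⋈[e=c] π[c](S)) ⋈[c=b] γ[z; SUM(c)→b](S)))) → 2

== RESULT ==
z | u | a | e
r | q | 2 | 2
r | q | 2 | 2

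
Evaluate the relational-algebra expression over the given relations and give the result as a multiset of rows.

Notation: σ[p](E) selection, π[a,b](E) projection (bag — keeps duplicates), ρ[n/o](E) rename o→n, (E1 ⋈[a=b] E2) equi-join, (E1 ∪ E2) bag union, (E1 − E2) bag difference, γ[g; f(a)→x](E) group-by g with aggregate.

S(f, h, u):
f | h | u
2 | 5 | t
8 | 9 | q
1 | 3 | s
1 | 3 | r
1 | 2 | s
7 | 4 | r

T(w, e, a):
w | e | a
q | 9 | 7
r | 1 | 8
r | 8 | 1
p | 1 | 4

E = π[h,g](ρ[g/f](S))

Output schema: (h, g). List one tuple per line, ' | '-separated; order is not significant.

Per-node cardinality:
  S → 6
  ρ[g/f](S) → 6
  π[h,g](ρ[g/f](S)) → 6

== RESULT ==
h | g
2 | 1
3 | 1
3 | 1
4 | 7
5 | 2
9 | 8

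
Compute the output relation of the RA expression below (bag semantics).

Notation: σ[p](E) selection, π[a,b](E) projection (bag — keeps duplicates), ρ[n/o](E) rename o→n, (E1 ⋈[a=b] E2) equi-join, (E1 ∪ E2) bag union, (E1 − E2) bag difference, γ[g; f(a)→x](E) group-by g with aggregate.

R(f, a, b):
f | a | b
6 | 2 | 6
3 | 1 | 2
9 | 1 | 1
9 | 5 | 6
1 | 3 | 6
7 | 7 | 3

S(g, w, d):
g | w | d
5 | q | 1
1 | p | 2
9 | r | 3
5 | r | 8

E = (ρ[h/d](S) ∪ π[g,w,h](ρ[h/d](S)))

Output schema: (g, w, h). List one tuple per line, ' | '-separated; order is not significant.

Subexpression sizes:
  S → 4
  ρ[h/d](S) → 4
  S → 4
  ρ[h/d](S) → 4
  π[g,w,h](ρ[h/d](S)) → 4
  (ρ[h/d](S) ∪ π[g,w,h](ρ[h/d](S))) → 8

== RESULT ==
g | w | h
1 | p | 2
1 | p | 2
5 | q | 1
5 | q | 1
5 | r | 8
5 | r | 8
9 | r | 3
9 | r | 3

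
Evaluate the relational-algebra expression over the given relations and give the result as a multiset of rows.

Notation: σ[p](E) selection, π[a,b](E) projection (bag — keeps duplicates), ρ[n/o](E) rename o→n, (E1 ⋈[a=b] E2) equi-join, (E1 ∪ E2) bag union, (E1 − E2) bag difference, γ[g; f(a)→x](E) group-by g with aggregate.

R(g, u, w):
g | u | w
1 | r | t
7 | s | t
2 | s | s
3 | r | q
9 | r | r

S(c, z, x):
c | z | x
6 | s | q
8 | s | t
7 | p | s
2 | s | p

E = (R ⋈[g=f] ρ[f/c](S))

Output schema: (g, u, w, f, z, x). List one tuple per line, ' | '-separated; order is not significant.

Subexpression sizes:
  R → 5
  S → 4
  ρ[f/c](S) → 4
  (R ⋈[g=f] ρ[f/c](S)) → 2

== RESULT ==
g | u | w | f | z | x
2 | s | s | 2 | s | p
7 | s | t | 7 | p | s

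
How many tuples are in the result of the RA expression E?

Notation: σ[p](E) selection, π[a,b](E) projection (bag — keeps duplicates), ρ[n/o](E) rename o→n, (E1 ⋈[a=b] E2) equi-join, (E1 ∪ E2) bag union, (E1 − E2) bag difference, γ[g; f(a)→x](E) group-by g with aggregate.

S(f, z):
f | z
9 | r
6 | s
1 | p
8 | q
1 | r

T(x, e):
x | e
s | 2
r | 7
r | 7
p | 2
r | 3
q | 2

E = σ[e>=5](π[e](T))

Row counts bottom-up:
  T → 6
  π[e](T) → 6
  σ[e>=5](π[e](T)) → 2

|E| = 2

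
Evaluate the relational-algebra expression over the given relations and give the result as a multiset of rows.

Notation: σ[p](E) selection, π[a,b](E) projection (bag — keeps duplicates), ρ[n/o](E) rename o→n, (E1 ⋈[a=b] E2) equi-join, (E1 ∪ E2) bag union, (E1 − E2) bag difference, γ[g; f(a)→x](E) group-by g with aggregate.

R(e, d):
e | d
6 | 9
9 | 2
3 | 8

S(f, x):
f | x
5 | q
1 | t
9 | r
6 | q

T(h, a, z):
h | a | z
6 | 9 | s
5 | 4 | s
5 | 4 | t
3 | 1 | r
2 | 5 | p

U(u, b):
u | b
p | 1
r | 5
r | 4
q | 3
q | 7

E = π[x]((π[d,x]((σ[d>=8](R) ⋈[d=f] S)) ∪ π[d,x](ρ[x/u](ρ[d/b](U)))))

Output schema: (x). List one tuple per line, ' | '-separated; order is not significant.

Stepwise |·|:
  R → 3
  σ[d>=8](R) → 2
  S → 4
  (σ[d>=8](R) ⋈[d=f] S) → 1
  π[d,x]((σ[d>=8](R) ⋈[d=f] S)) → 1
  U → 5
  ρ[d/b](U) → 5
  ρ[x/u](ρ[d/b](U)) → 5
  π[d,x](ρ[x/u](ρ[d/b](U))) → 5
  (π[d,x]((σ[d>=8](R) ⋈[d=f] S)) ∪ π[d,x](ρ[x/u](ρ[d/b](U)))) → 6
  π[x]((π[d,x]((σ[d>=8](R) ⋈[d=f] S)) ∪ π[d,x](ρ[x/u](ρ[d/b](U))))) → 6

== RESULT ==
x
p
q
q
r
r
r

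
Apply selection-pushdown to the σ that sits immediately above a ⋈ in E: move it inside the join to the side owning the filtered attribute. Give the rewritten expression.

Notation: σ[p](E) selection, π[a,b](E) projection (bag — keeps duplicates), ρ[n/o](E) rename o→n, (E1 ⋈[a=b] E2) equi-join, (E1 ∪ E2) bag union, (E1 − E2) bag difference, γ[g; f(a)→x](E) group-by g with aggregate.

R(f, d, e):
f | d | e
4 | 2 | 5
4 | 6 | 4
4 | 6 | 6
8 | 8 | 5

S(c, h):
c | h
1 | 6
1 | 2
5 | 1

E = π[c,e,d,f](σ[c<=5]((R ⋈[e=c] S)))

σ filters on c, owned by the right side.
E' = π[c,e,d,f]((R ⋈[e=c] σ[c<=5](S)))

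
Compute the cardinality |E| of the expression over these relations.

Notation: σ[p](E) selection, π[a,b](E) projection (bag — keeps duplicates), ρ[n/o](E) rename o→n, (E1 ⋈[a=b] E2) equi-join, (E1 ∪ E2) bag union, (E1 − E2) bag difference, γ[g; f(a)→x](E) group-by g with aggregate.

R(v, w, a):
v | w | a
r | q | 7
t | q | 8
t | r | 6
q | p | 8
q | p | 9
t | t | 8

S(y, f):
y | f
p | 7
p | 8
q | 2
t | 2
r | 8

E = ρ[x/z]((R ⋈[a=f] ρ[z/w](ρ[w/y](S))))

Subexpression sizes:
  R → 6
  S → 5
  ρ[w/y](S) → 5
  ρ[z/w](ρ[w/y](S)) → 5
  (R ⋈[a=f] ρ[z/w](ρ[w/y](S))) → 7
  ρ[x/z]((R ⋈[a=f] ρ[z/w](ρ[w/y](S)))) → 7

|E| = 7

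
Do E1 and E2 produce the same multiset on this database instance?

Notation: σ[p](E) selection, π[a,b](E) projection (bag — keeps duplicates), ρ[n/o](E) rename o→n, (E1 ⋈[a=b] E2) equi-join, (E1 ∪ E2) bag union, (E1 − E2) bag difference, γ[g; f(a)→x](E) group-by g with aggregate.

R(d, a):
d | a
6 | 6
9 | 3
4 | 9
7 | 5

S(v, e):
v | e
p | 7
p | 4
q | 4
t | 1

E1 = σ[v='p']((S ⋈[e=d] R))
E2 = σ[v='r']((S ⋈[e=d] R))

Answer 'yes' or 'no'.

E1 row counts bottom-up:
  S → 4
  R → 4
  (S ⋈[e=d] R) → 3
  σ[v='p']((S ⋈[e=d] R)) → 2
E2 row counts bottom-up:
  S → 4
  R → 4
  (S ⋈[e=d] R) → 3
  σ[v='r']((S ⋈[e=d] R)) → 0

E1 result:
v | e | d | a
p | 4 | 4 | 9
p | 7 | 7 | 5
E2 result:
v | e | d | a
(0 rows)
Witness: ('p', 4, 4, 9) appears 1× in E1 but 0× in E2.

no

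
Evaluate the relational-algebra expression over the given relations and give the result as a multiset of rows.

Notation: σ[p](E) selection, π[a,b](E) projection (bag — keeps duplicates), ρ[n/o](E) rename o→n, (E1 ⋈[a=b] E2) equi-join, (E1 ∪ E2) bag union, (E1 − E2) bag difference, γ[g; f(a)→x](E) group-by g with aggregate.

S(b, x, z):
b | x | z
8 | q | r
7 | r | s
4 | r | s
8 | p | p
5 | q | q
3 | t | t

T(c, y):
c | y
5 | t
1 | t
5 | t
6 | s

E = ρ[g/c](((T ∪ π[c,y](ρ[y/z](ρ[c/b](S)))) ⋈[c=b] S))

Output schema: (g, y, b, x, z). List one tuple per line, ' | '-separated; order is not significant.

Per-node cardinality:
  T → 4
  S → 6
  ρ[c/b](S) → 6
  ρ[y/z](ρ[c/b](S)) → 6
  π[c,y](ρ[y/z](ρ[c/b](S))) → 6
  (T ∪ π[c,y](ρ[y/z](ρ[c/b](S)))) → 10
  S → 6
  ((T ∪ π[c,y](ρ[y/z](ρ[c/b](S)))) ⋈[c=b] S) → 10
  ρ[g/c](((T ∪ π[c,y](ρ[y/z](ρ[c/b](S)))) ⋈[c=b] S)) → 10

== RESULT ==
g | y | b | x | z
3 | t | 3 | t | t
4 | s | 4 | r | s
5 | q | 5 | q | q
5 | t | 5 | q | q
5 | t | 5 | q | q
7 | s | 7 | r | s
8 | p | 8 | p | p
8 | p | 8 | q | r
8 | r | 8 | p | p
8 | r | 8 | q | r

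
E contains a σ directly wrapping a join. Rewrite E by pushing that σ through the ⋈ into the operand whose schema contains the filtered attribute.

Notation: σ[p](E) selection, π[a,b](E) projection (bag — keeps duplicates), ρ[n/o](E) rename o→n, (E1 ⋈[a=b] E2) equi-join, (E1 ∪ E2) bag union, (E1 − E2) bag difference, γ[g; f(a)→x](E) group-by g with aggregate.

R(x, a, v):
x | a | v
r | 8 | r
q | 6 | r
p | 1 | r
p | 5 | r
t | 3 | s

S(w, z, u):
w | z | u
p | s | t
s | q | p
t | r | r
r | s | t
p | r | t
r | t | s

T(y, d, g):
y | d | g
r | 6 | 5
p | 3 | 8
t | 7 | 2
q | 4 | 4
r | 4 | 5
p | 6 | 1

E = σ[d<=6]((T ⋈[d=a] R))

σ filters on d, owned by the left side.
E' = (σ[d<=6](T) ⋈[d=a] R)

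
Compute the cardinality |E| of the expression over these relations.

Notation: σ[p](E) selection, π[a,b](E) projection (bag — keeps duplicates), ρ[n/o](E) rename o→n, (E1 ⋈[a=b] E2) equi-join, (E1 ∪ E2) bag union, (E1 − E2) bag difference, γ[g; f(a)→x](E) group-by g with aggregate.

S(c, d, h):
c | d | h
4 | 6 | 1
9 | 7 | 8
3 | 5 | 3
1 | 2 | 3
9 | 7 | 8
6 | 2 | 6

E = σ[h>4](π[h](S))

Subexpression sizes:
  S → 6
  π[h](S) → 6
  σ[h>4](π[h](S)) → 3

|E| = 3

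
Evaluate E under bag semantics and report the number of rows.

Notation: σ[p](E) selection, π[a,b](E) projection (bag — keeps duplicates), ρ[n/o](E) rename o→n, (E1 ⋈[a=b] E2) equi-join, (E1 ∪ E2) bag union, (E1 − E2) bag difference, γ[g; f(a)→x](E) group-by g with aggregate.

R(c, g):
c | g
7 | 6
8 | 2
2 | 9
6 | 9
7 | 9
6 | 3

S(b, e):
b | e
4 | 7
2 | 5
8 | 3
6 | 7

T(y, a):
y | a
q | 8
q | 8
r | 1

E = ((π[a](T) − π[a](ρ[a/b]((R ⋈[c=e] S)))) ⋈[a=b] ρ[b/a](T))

Row counts bottom-up:
  T → 3
  π[a](T) → 3
  R → 6
  S → 4
  (R ⋈[c=e] S) → 4
  ρ[a/b]((R ⋈[c=e] S)) → 4
  π[a](ρ[a/b]((R ⋈[c=e] S))) → 4
  (π[a](T) − π[a](ρ[a/b]((R ⋈[c=e] S)))) → 3
  T → 3
  ρ[b/a](T) → 3
  ((π[a](T) − π[a](ρ[a/b]((R ⋈[c=e] S)))) ⋈[a=b] ρ[b/a](T)) → 5

|E| = 5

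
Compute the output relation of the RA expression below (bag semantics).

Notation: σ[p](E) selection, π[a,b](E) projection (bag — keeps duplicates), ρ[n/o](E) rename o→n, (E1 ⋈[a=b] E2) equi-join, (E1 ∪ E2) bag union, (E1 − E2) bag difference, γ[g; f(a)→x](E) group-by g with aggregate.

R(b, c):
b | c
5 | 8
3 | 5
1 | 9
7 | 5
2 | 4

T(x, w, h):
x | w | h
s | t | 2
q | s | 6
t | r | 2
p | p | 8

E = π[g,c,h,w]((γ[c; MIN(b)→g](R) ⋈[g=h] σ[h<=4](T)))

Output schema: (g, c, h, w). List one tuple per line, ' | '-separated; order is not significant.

Stepwise |·|:
  R → 5
  γ[c; MIN(b)→g](R) → 4
  T → 4
  σ[h<=4](T) → 2
  (γ[c; MIN(b)→g](R) ⋈[g=h] σ[h<=4](T)) → 2
  π[g,c,h,w]((γ[c; MIN(b)→g](R) ⋈[g=h] σ[h<=4](T))) → 2

== RESULT ==
g | c | h | w
2 | 4 | 2 | r
2 | 4 | 2 | t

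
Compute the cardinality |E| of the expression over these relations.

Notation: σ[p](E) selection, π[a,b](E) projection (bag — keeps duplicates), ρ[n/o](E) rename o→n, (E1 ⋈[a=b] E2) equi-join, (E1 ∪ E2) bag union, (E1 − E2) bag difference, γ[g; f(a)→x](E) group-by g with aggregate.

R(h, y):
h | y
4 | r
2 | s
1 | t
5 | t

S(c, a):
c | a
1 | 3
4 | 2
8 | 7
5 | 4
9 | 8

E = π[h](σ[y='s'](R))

Subexpression sizes:
  R → 4
  σ[y='s'](R) → 1
  π[h](σ[y='s'](R)) → 1

|E| = 1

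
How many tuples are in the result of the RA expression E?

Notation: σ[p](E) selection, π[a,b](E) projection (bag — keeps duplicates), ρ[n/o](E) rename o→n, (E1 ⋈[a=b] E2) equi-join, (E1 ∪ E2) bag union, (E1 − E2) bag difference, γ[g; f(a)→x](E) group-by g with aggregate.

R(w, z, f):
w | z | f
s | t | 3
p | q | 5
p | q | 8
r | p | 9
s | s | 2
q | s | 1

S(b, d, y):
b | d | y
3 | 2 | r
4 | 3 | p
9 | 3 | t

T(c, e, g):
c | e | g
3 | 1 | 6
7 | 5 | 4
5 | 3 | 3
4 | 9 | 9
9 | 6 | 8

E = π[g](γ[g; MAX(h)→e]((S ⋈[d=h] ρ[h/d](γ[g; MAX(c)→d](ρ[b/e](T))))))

Subexpression sizes:
  S → 3
  T → 5
  ρ[b/e](T) → 5
  γ[g; MAX(c)→d](ρ[b/e](T)) → 5
  ρ[h/d](γ[g; MAX(c)→d](ρ[b/e](T))) → 5
  (S ⋈[d=h] ρ[h/d](γ[g; MAX(c)→d](ρ[b/e](T)))) → 2
  γ[g; MAX(h)→e]((S ⋈[d=h] ρ[h/d](γ[g; MAX(c)→d](ρ[b/e](T))))) → 1
  π[g](γ[g; MAX(h)→e]((S ⋈[d=h] ρ[h/d](γ[g; MAX(c)→d](ρ[b/e](T)))))) → 1

|E| = 1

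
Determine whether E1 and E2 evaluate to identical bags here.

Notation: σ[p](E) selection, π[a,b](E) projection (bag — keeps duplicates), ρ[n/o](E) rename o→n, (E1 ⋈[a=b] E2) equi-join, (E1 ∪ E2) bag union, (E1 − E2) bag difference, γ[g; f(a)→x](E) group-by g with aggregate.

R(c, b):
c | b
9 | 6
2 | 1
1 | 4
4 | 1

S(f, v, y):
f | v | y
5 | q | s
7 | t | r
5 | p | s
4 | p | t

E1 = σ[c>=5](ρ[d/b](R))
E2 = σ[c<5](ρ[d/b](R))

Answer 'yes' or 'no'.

E1 subexpression sizes:
  R → 4
  ρ[d/b](R) → 4
  σ[c>=5](ρ[d/b](R)) → 1
E2 subexpression sizes:
  R → 4
  ρ[d/b](R) → 4
  σ[c<5](ρ[d/b](R)) → 3

E1 result:
c | d
9 | 6
E2 result:
c | d
1 | 4
2 | 1
4 | 1
Witness: (9, 6) appears 1× in E1 but 0× in E2.

no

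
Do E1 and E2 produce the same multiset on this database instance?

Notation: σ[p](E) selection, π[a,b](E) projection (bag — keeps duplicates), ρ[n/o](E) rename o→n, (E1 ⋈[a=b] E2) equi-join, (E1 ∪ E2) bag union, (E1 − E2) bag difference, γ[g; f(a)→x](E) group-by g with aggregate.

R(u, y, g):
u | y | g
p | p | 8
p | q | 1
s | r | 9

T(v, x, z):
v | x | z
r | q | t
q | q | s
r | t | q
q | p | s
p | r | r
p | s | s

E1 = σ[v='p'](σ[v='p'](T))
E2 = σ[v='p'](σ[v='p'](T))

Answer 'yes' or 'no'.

E1 stepwise |·|:
  T → 6
  σ[v='p'](T) → 2
  σ[v='p'](σ[v='p'](T)) → 2
E2 stepwise |·|:
  T → 6
  σ[v='p'](T) → 2
  σ[v='p'](σ[v='p'](T)) → 2

E1 and E2 produce the same multiset:
v | x | z
p | r | r
p | s | s

yes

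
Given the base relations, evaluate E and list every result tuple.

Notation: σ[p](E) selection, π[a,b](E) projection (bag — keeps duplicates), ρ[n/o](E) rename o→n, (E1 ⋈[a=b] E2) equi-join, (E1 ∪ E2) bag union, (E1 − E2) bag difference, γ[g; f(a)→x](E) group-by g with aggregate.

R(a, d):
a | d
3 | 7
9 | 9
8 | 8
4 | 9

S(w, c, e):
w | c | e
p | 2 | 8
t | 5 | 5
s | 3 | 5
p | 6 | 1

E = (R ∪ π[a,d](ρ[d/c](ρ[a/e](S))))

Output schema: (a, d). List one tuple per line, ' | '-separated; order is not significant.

Per-node cardinality:
  R → 4
  S → 4
  ρ[a/e](S) → 4
  ρ[d/c](ρ[a/e](S)) → 4
  π[a,d](ρ[d/c](ρ[a/e](S))) → 4
  (R ∪ π[a,d](ρ[d/c](ρ[a/e](S)))) → 8

== RESULT ==
a | d
1 | 6
3 | 7
4 | 9
5 | 3
5 | 5
8 | 2
8 | 8
9 | 9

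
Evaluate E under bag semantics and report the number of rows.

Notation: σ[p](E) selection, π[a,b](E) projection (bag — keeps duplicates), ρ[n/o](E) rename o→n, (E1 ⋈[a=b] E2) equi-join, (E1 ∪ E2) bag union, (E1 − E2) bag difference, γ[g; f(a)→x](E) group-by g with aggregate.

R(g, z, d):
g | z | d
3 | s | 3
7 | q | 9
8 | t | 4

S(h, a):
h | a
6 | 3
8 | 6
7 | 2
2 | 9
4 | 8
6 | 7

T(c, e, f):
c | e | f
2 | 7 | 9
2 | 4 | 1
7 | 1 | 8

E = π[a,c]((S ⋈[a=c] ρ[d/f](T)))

Row counts bottom-up:
  S → 6
  T → 3
  ρ[d/f](T) → 3
  (S ⋈[a=c] ρ[d/f](T)) → 3
  π[a,c]((S ⋈[a=c] ρ[d/f](T))) → 3

|E| = 3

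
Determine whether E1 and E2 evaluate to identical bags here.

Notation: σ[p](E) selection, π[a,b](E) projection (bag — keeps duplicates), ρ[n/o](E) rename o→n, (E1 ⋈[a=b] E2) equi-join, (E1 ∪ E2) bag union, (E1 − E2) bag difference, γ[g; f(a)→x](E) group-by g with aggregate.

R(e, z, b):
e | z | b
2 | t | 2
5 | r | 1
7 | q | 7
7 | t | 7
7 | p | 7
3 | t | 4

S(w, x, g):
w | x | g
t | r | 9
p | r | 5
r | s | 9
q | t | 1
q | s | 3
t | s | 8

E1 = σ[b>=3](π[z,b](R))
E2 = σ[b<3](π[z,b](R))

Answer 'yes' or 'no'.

E1 row counts bottom-up:
  R → 6
  π[z,b](R) → 6
  σ[b>=3](π[z,b](R)) → 4
E2 row counts bottom-up:
  R → 6
  π[z,b](R) → 6
  σ[b<3](π[z,b](R)) → 2

E1 result:
z | b
p | 7
q | 7
t | 4
t | 7
E2 result:
z | b
r | 1
t | 2
Witness: ('r', 1) appears 0× in E1 but 1× in E2.

no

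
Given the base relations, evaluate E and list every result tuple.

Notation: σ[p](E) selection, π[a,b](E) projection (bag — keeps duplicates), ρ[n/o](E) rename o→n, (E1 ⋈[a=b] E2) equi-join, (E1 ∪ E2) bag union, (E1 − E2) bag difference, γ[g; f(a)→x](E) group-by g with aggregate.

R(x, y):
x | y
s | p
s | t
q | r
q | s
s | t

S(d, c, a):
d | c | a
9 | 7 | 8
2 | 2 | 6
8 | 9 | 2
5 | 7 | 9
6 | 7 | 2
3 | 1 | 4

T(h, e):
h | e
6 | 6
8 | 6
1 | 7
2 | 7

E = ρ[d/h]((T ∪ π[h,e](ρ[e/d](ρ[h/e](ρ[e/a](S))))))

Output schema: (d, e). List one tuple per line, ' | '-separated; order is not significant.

Subexpression sizes:
  T → 4
  S → 6
  ρ[e/a](S) → 6
  ρ[h/e](ρ[e/a](S)) → 6
  ρ[e/d](ρ[h/e](ρ[e/a](S))) → 6
  π[h,e](ρ[e/d](ρ[h/e](ρ[e/a](S)))) → 6
  (T ∪ π[h,e](ρ[e/d](ρ[h/e](ρ[e/a](S))))) → 10
  ρ[d/h]((T ∪ π[h,e](ρ[e/d](ρ[h/e](ρ[e/a](S)))))) → 10

== RESULT ==
d | e
1 | 7
2 | 6
2 | 7
2 | 8
4 | 3
6 | 2
6 | 6
8 | 6
8 | 9
9 | 5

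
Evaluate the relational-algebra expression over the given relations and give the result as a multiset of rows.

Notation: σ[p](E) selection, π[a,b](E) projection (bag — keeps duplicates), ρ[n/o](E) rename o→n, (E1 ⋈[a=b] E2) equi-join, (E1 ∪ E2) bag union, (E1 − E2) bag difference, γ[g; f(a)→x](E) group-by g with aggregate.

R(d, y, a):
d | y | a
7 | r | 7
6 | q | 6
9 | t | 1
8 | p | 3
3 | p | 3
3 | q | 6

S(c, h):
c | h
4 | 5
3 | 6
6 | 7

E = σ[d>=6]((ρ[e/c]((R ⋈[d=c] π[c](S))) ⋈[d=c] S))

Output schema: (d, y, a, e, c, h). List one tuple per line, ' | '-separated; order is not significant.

Row counts bottom-up:
  R → 6
  S → 3
  π[c](S) → 3
  (R ⋈[d=c] π[c](S)) → 3
  ρ[e/c]((R ⋈[d=c] π[c](S))) → 3
  S → 3
  (ρ[e/c]((R ⋈[d=c] π[c](S))) ⋈[d=c] S) → 3
  σ[d>=6]((ρ[e/c]((R ⋈[d=c] π[c](S))) ⋈[d=c] S)) → 1

== RESULT ==
d | y | a | e | c | h
6 | q | 6 | 6 | 6 | 7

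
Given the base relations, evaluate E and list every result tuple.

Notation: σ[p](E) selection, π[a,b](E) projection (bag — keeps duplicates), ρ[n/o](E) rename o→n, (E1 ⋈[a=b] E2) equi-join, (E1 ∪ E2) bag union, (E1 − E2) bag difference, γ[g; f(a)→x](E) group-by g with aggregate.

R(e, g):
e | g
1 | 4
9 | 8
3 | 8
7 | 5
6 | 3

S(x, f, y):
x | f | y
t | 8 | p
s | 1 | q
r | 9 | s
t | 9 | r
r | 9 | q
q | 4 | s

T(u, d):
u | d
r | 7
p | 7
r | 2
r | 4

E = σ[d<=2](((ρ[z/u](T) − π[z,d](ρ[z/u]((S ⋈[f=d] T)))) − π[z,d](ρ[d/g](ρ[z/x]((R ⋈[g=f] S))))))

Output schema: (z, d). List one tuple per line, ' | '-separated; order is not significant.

Subexpression sizes:
  T → 4
  ρ[z/u](T) → 4
  S → 6
  T → 4
  (S ⋈[f=d] T) → 1
  ρ[z/u]((S ⋈[f=d] T)) → 1
  π[z,d](ρ[z/u]((S ⋈[f=d] T))) → 1
  (ρ[z/u](T) − π[z,d](ρ[z/u]((S ⋈[f=d] T)))) → 3
  R → 5
  S → 6
  (R ⋈[g=f] S) → 3
  ρ[z/x]((R ⋈[g=f] S)) → 3
  ρ[d/g](ρ[z/x]((R ⋈[g=f] S))) → 3
  π[z,d](ρ[d/g](ρ[z/x]((R ⋈[g=f] S)))) → 3
  ((ρ[z/u](T) − π[z,d](ρ[z/u]((S ⋈[f=d] T)))) − π[z,d](ρ[d/g](ρ[z/x]((R ⋈[g=f] S))))) → 3
  σ[d<=2](((ρ[z/u](T) − π[z,d](ρ[z/u]((S ⋈[f=d] T)))) − π[z,d](ρ[d/g](ρ[z/x]((R ⋈[g=f] S)))))) → 1

== RESULT ==
z | d
r | 2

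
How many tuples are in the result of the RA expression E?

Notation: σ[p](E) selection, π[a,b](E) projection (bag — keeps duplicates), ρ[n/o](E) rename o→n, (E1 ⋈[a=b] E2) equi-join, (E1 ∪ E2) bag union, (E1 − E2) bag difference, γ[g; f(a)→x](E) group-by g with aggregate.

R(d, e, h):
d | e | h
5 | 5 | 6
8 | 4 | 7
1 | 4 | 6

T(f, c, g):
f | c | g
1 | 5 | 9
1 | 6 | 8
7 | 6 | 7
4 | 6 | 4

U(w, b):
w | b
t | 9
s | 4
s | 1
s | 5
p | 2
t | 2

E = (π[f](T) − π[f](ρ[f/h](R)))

Stepwise |·|:
  T → 4
  π[f](T) → 4
  R → 3
  ρ[f/h](R) → 3
  π[f](ρ[f/h](R)) → 3
  (π[f](T) − π[f](ρ[f/h](R))) → 3

|E| = 3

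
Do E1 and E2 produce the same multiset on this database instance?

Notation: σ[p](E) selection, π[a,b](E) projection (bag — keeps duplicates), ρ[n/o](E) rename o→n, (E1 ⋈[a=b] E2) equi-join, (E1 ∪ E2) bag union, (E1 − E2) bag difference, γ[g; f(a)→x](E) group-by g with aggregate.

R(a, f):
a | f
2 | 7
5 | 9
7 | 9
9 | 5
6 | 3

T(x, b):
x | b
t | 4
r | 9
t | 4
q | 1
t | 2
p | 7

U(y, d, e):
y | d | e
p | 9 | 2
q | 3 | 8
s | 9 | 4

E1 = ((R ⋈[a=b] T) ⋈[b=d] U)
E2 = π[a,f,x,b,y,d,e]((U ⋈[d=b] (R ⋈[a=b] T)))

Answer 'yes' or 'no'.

E1 per-node cardinality:
  R → 5
  T → 6
  (R ⋈[a=b] T) → 3
  U → 3
  ((R ⋈[a=b] T) ⋈[b=d] U) → 2
E2 per-node cardinality:
  U → 3
  R → 5
  T → 6
  (R ⋈[a=b] T) → 3
  (U ⋈[d=b] (R ⋈[a=b] T)) → 2
  π[a,f,x,b,y,d,e]((U ⋈[d=b] (R ⋈[a=b] T))) → 2

E1 and E2 produce the same multiset:
a | f | x | b | y | d | e
9 | 5 | r | 9 | p | 9 | 2
9 | 5 | r | 9 | s | 9 | 4

yes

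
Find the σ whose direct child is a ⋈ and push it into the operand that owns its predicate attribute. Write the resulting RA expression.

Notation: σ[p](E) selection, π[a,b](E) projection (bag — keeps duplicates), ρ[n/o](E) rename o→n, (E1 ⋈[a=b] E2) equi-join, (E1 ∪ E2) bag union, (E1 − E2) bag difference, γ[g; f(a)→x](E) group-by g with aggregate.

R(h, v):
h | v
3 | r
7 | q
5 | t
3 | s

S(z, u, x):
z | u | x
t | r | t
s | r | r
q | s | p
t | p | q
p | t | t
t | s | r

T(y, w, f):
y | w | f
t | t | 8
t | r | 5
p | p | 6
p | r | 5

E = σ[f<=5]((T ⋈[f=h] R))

σ filters on f, owned by the left side.
E' = (σ[f<=5](T) ⋈[f=h] R)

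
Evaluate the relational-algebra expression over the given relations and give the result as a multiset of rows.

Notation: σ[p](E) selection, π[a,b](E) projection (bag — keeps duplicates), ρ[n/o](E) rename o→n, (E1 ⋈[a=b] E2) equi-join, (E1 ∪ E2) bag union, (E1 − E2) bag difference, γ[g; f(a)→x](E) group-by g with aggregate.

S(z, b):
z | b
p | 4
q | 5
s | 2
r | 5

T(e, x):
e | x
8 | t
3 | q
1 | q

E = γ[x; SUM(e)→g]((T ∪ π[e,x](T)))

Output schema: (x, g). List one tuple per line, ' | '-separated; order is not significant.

Row counts bottom-up:
  T → 3
  T → 3
  π[e,x](T) → 3
  (T ∪ π[e,x](T)) → 6
  γ[x; SUM(e)→g]((T ∪ π[e,x](T))) → 2

== RESULT ==
x | g
q | 8
t | 16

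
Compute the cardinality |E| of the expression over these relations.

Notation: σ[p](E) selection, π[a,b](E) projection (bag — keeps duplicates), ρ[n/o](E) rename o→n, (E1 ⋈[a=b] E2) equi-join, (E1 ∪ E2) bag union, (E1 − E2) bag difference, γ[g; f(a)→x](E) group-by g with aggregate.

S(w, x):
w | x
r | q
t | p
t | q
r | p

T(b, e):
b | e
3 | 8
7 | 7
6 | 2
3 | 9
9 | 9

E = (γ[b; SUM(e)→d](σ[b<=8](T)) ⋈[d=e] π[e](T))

Per-node cardinality:
  T → 5
  σ[b<=8](T) → 4
  γ[b; SUM(e)→d](σ[b<=8](T)) → 3
  T → 5
  π[e](T) → 5
  (γ[b; SUM(e)→d](σ[b<=8](T)) ⋈[d=e] π[e](T)) → 2

|E| = 2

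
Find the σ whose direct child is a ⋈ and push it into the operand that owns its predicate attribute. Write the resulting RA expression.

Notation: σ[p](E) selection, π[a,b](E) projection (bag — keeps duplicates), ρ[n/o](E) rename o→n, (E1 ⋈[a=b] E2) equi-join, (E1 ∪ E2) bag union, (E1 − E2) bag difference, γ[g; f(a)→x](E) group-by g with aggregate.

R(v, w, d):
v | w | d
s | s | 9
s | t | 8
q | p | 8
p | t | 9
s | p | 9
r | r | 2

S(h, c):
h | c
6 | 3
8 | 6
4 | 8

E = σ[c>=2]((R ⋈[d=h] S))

σ filters on c, owned by the right side.
E' = (R ⋈[d=h] σ[c>=2](S))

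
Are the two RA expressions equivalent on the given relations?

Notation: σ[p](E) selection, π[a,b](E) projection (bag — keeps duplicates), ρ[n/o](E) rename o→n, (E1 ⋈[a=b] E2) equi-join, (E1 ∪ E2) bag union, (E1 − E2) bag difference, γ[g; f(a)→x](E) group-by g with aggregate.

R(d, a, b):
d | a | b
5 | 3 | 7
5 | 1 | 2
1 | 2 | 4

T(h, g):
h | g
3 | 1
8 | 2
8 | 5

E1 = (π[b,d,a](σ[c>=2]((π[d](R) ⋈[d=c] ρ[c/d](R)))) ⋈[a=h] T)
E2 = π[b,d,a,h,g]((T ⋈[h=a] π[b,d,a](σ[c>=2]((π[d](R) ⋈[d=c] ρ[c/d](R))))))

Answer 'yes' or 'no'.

E1 stepwise |·|:
  R → 3
  π[d](R) → 3
  R → 3
  ρ[c/d](R) → 3
  (π[d](R) ⋈[d=c] ρ[c/d](R)) → 5
  σ[c>=2]((π[d](R) ⋈[d=c] ρ[c/d](R))) → 4
  π[b,d,a](σ[c>=2]((π[d](R) ⋈[d=c] ρ[c/d](R)))) → 4
  T → 3
  (π[b,d,a](σ[c>=2]((π[d](R) ⋈[d=c] ρ[c/d](R)))) ⋈[a=h] T) → 2
E2 stepwise |·|:
  T → 3
  R → 3
  π[d](R) → 3
  R → 3
  ρ[c/d](R) → 3
  (π[d](R) ⋈[d=c] ρ[c/d](R)) → 5
  σ[c>=2]((π[d](R) ⋈[d=c] ρ[c/d](R))) → 4
  π[b,d,a](σ[c>=2]((π[d](R) ⋈[d=c] ρ[c/d](R)))) → 4
  (T ⋈[h=a] π[b,d,a](σ[c>=2]((π[d](R) ⋈[d=c] ρ[c/d](R))))) → 2
  π[b,d,a,h,g]((T ⋈[h=a] π[b,d,a](σ[c>=2]((π[d](R) ⋈[d=c] ρ[c/d](R)))))) → 2

E1 and E2 produce the same multiset:
b | d | a | h | g
7 | 5 | 3 | 3 | 1
7 | 5 | 3 | 3 | 1

yes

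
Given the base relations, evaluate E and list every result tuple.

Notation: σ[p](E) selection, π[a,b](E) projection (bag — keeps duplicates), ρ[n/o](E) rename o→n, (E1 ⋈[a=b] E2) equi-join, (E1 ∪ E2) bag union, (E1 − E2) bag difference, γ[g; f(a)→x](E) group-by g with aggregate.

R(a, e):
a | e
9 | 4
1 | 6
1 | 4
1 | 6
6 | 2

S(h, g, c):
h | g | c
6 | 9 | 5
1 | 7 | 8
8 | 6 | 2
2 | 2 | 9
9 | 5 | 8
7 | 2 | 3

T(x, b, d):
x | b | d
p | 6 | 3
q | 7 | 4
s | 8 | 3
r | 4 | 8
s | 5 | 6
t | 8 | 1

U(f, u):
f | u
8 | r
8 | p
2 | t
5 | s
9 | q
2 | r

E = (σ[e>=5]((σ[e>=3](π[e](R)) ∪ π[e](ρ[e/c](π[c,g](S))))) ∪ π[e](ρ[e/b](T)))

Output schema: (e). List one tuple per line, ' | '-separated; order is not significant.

Stepwise |·|:
  R → 5
  π[e](R) → 5
  σ[e>=3](π[e](R)) → 4
  S → 6
  π[c,g](S) → 6
  ρ[e/c](π[c,g](S)) → 6
  π[e](ρ[e/c](π[c,g](S))) → 6
  (σ[e>=3](π[e](R)) ∪ π[e](ρ[e/c](π[c,g](S)))) → 10
  σ[e>=5]((σ[e>=3](π[e](R)) ∪ π[e](ρ[e/c](π[c,g](S))))) → 6
  T → 6
  ρ[e/b](T) → 6
  π[e](ρ[e/b](T)) → 6
  (σ[e>=5]((σ[e>=3](π[e](R)) ∪ π[e](ρ[e/c](π[c,g](S))))) ∪ π[e](ρ[e/b](T))) → 12

== RESULT ==
e
4
5
5
6
6
6
7
8
8
8
8
9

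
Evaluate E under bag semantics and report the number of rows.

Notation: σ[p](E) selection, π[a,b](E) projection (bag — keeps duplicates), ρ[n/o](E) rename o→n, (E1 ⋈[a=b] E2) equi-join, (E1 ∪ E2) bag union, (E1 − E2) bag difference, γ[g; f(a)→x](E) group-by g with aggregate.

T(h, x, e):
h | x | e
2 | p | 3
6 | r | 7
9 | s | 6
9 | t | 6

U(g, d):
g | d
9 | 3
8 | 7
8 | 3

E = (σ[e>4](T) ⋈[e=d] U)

Per-node cardinality:
  T → 4
  σ[e>4](T) → 3
  U → 3
  (σ[e>4](T) ⋈[e=d] U) → 1

|E| = 1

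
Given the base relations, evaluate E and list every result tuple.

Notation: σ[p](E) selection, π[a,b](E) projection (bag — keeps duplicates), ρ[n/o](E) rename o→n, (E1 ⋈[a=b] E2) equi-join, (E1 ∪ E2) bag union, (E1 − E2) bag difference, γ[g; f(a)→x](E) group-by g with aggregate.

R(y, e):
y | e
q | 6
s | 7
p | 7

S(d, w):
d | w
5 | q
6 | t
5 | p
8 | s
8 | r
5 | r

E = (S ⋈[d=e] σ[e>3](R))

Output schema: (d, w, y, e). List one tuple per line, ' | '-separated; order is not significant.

Subexpression sizes:
  S → 6
  R → 3
  σ[e>3](R) → 3
  (S ⋈[d=e] σ[e>3](R)) → 1

== RESULT ==
d | w | y | e
6 | t | q | 6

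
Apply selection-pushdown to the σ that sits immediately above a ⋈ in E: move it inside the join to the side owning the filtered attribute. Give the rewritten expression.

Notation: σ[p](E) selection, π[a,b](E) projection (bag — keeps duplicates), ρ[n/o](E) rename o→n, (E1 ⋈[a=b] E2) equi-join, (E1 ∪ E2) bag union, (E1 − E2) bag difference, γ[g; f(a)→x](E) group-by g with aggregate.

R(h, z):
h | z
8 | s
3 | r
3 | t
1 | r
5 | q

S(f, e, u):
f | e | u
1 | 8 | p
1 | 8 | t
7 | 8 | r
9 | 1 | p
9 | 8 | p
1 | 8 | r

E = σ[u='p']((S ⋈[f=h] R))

σ filters on u, owned by the left side.
E' = (σ[u='p'](S) ⋈[f=h] R)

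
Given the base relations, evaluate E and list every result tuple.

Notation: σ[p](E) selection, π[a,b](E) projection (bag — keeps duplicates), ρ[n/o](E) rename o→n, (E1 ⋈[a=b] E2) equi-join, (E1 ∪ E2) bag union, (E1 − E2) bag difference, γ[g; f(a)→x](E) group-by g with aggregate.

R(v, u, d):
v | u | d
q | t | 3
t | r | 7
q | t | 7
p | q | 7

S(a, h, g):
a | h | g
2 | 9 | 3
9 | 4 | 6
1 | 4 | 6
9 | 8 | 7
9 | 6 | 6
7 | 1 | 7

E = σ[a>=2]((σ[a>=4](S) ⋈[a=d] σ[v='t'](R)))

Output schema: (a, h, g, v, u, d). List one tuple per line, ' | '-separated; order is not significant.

Per-node cardinality:
  S → 6
  σ[a>=4](S) → 4
  R → 4
  σ[v='t'](R) → 1
  (σ[a>=4](S) ⋈[a=d] σ[v='t'](R)) → 1
  σ[a>=2]((σ[a>=4](S) ⋈[a=d] σ[v='t'](R))) → 1

== RESULT ==
a | h | g | v | u | d
7 | 1 | 7 | t | r | 7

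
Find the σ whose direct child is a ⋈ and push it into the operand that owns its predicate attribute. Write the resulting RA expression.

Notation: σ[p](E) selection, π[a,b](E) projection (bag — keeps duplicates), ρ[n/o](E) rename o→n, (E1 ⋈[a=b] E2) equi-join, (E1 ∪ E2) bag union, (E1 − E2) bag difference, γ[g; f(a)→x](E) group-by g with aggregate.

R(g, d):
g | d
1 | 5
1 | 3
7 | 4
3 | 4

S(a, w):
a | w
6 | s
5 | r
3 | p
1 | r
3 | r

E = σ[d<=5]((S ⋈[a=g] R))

σ filters on d, owned by the right side.
E' = (S ⋈[a=g] σ[d<=5](R))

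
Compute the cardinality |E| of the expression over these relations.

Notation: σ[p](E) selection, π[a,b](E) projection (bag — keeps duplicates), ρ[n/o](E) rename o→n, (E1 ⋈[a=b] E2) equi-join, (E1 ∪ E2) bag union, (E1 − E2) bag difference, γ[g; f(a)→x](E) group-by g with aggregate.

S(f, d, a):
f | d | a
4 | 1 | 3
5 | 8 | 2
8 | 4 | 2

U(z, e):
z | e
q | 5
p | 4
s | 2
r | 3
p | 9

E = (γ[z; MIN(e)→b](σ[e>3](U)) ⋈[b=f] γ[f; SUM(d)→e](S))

Row counts bottom-up:
  U → 5
  σ[e>3](U) → 3
  γ[z; MIN(e)→b](σ[e>3](U)) → 2
  S → 3
  γ[f; SUM(d)→e](S) → 3
  (γ[z; MIN(e)→b](σ[e>3](U)) ⋈[b=f] γ[f; SUM(d)→e](S)) → 2

|E| = 2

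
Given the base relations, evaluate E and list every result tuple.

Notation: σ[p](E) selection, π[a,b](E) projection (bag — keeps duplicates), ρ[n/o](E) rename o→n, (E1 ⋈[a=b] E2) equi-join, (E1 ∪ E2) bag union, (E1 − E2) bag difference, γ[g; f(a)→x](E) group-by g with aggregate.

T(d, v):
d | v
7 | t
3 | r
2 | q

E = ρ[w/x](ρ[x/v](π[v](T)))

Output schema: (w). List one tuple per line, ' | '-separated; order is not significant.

Row counts bottom-up:
  T → 3
  π[v](T) → 3
  ρ[x/v](π[v](T)) → 3
  ρ[w/x](ρ[x/v](π[v](T))) → 3

== RESULT ==
w
q
r
t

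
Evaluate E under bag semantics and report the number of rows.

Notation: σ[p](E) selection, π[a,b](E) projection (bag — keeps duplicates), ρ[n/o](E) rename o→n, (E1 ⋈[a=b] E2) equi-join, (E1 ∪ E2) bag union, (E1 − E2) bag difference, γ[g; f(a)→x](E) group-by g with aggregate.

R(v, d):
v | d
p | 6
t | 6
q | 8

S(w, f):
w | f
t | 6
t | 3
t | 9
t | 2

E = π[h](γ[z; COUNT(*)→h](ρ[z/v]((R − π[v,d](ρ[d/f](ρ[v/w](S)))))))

Per-node cardinality:
  R → 3
  S → 4
  ρ[v/w](S) → 4
  ρ[d/f](ρ[v/w](S)) → 4
  π[v,d](ρ[d/f](ρ[v/w](S))) → 4
  (R − π[v,d](ρ[d/f](ρ[v/w](S)))) → 2
  ρ[z/v]((R − π[v,d](ρ[d/f](ρ[v/w](S))))) → 2
  γ[z; COUNT(*)→h](ρ[z/v]((R − π[v,d](ρ[d/f](ρ[v/w](S)))))) → 2
  π[h](γ[z; COUNT(*)→h](ρ[z/v]((R − π[v,d](ρ[d/f](ρ[v/w](S))))))) → 2

|E| = 2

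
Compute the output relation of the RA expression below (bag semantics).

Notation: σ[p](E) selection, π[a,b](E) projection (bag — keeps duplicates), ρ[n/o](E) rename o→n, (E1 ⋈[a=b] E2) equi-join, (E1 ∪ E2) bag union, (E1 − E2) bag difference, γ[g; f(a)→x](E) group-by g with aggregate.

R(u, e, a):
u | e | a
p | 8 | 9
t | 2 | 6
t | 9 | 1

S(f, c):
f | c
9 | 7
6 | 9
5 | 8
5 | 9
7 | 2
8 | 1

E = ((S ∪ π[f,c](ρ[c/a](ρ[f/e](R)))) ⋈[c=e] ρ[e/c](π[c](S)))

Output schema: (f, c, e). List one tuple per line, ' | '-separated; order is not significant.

Stepwise |·|:
  S → 6
  R → 3
  ρ[f/e](R) → 3
  ρ[c/a](ρ[f/e](R)) → 3
  π[f,c](ρ[c/a](ρ[f/e](R))) → 3
  (S ∪ π[f,c](ρ[c/a](ρ[f/e](R)))) → 9
  S → 6
  π[c](S) → 6
  ρ[e/c](π[c](S)) → 6
  ((S ∪ π[f,c](ρ[c/a](ρ[f/e](R)))) ⋈[c=e] ρ[e/c](π[c](S))) → 11

== RESULT ==
f | c | e
5 | 8 | 8
5 | 9 | 9
5 | 9 | 9
6 | 9 | 9
6 | 9 | 9
7 | 2 | 2
8 | 1 | 1
8 | 9 | 9
8 | 9 | 9
9 | 1 | 1
9 | 7 | 7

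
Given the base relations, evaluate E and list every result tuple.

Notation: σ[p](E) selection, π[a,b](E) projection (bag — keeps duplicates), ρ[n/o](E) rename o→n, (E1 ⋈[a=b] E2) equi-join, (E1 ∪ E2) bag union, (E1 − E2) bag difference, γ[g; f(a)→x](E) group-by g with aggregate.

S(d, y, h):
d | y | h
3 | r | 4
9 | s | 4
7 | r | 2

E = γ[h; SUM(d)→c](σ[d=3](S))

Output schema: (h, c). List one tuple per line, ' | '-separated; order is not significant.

Per-node cardinality:
  S → 3
  σ[d=3](S) → 1
  γ[h; SUM(d)→c](σ[d=3](S)) → 1

== RESULT ==
h | c
4 | 3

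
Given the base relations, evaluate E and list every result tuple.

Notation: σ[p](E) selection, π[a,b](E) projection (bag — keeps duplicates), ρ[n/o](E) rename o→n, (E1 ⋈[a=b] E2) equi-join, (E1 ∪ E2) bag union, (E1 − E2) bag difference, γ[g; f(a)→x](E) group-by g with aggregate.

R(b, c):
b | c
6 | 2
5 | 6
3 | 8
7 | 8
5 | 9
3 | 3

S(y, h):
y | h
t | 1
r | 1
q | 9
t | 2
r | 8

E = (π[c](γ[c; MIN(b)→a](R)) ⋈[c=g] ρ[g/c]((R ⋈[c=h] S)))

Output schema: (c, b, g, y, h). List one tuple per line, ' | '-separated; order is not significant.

Stepwise |·|:
  R → 6
  γ[c; MIN(b)→a](R) → 5
  π[c](γ[c; MIN(b)→a](R)) → 5
  R → 6
  S → 5
  (R ⋈[c=h] S) → 4
  ρ[g/c]((R ⋈[c=h] S)) → 4
  (π[c](γ[c; MIN(b)→a](R)) ⋈[c=g] ρ[g/c]((R ⋈[c=h] S))) → 4

== RESULT ==
c | b | g | y | h
2 | 6 | 2 | t | 2
8 | 3 | 8 | r | 8
8 | 7 | 8 | r | 8
9 | 5 | 9 | q | 9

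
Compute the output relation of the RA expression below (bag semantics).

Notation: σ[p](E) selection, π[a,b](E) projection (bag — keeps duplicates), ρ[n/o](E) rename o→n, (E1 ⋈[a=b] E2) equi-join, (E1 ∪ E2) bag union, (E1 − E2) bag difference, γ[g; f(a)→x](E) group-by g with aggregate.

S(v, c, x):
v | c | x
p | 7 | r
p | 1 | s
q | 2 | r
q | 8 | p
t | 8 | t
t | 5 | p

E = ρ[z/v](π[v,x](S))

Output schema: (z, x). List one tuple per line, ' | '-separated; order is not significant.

Subexpression sizes:
  S → 6
  π[v,x](S) → 6
  ρ[z/v](π[v,x](S)) → 6

== RESULT ==
z | x
p | r
p | s
q | p
q | r
t | p
t | t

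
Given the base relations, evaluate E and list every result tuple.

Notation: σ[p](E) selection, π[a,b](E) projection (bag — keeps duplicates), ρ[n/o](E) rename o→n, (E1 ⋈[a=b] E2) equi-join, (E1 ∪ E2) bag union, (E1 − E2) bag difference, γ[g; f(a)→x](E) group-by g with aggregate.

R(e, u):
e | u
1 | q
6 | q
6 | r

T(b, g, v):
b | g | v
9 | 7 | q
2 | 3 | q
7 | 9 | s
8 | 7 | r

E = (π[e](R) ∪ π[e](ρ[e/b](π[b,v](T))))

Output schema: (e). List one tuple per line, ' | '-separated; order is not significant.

Subexpression sizes:
  R → 3
  π[e](R) → 3
  T → 4
  π[b,v](T) → 4
  ρ[e/b](π[b,v](T)) → 4
  π[e](ρ[e/b](π[b,v](T))) → 4
  (π[e](R) ∪ π[e](ρ[e/b](π[b,v](T)))) → 7

== RESULT ==
e
1
2
6
6
7
8
9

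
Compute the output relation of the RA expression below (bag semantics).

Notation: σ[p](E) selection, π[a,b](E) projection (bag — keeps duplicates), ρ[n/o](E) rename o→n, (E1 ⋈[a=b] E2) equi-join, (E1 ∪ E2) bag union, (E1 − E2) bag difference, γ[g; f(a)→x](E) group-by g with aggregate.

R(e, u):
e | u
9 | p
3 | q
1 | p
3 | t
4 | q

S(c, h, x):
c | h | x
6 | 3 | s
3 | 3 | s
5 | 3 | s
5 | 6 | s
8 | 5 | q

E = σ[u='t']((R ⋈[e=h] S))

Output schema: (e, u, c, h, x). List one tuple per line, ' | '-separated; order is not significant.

Row counts bottom-up:
  R → 5
  S → 5
  (R ⋈[e=h] S) → 6
  σ[u='t']((R ⋈[e=h] S)) → 3

== RESULT ==
e | u | c | h | x
3 | t | 3 | 3 | s
3 | t | 5 | 3 | s
3 | t | 6 | 3 | s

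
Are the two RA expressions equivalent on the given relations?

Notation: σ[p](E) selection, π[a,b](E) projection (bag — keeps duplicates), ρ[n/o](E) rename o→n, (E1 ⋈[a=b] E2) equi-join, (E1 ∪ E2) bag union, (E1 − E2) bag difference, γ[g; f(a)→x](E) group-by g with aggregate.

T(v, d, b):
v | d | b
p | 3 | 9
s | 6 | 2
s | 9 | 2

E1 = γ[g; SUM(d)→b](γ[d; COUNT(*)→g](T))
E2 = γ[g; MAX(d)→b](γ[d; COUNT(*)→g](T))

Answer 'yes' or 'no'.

E1 row counts bottom-up:
  T → 3
  γ[d; COUNT(*)→g](T) → 3
  γ[g; SUM(d)→b](γ[d; COUNT(*)→g](T)) → 1
E2 row counts bottom-up:
  T → 3
  γ[d; COUNT(*)→g](T) → 3
  γ[g; MAX(d)→b](γ[d; COUNT(*)→g](T)) → 1

E1 result:
g | b
1 | 18
E2 result:
g | b
1 | 9
Witness: (1, 18) appears 1× in E1 but 0× in E2.

no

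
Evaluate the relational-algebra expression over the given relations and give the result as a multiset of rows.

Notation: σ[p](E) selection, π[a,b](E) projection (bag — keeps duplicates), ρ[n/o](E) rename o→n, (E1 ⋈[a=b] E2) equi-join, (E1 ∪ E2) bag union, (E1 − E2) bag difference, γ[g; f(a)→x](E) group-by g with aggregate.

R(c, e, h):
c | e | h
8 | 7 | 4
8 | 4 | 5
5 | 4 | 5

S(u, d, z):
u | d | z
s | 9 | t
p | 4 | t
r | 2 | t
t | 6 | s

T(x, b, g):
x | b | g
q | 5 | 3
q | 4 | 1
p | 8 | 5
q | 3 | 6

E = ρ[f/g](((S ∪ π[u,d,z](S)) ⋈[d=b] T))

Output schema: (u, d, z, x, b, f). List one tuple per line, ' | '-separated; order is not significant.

Stepwise |·|:
  S → 4
  S → 4
  π[u,d,z](S) → 4
  (S ∪ π[u,d,z](S)) → 8
  T → 4
  ((S ∪ π[u,d,z](S)) ⋈[d=b] T) → 2
  ρ[f/g](((S ∪ π[u,d,z](S)) ⋈[d=b] T)) → 2

== RESULT ==
u | d | z | x | b | f
p | 4 | t | q | 4 | 1
p | 4 | t | q | 4 | 1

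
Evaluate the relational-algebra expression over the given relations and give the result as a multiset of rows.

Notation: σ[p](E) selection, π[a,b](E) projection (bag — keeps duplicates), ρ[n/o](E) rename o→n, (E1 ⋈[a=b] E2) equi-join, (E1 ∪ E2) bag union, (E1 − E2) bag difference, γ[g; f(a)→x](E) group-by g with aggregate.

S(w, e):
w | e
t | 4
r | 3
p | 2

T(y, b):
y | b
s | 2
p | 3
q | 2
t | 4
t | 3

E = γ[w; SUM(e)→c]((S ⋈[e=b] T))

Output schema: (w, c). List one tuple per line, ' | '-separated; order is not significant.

Row counts bottom-up:
  S → 3
  T → 5
  (S ⋈[e=b] T) → 5
  γ[w; SUM(e)→c]((S ⋈[e=b] T)) → 3

== RESULT ==
w | c
p | 4
r | 6
t | 4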